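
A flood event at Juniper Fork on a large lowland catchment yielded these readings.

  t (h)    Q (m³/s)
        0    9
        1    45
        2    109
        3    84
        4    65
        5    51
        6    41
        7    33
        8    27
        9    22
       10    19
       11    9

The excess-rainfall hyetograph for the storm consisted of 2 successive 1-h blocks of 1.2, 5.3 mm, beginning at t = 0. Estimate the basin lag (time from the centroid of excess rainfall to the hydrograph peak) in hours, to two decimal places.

t_L ≈ 0.68 h

Centroid of excess rainfall: t_c = Σ P_i·t̄_i / ΣP_i = 1.3154 h (block centres at 0.5, 1.5 h).
Hydrograph peak occurs at t = 2 h, so basin lag t_L = 2 − 1.3154 = 0.68 h.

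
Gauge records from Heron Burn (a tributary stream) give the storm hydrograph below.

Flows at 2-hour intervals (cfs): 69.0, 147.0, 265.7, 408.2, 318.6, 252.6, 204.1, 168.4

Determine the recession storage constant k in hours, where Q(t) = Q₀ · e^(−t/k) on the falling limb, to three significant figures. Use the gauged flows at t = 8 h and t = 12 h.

k ≈ 8.98 h

On the falling limb, Q drops from 318.6 to 204.1 cfs between t = 8 h and t = 12 h (Δt = 4 h).
k = −Δt / ln(Q₂/Q₁) = −4 / ln(204.1/318.6) = 8.98 h.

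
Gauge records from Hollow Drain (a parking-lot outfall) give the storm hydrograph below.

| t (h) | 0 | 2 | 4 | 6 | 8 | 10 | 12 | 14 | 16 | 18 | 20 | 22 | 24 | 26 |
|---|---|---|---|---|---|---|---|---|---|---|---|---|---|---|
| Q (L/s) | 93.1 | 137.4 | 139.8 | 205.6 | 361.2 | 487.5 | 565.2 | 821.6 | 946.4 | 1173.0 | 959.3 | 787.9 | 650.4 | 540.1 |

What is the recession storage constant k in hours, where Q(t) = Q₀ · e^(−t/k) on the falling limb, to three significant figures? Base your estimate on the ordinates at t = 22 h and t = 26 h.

k ≈ 10.6 h

On the falling limb, Q drops from 787.9 to 540.1 L/s between t = 22 h and t = 26 h (Δt = 4 h).
k = −Δt / ln(Q₂/Q₁) = −4 / ln(540.1/787.9) = 10.6 h.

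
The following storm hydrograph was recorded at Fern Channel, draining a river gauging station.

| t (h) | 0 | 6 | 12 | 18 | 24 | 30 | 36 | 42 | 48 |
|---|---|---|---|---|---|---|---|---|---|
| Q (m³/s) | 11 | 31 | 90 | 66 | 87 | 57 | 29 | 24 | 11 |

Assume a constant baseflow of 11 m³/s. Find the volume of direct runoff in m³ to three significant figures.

V ≈ 6.63 × 10^6 m³

Direct-runoff ordinates (Q − Q_b): 0.0, 20.0, 79.0, 55.0, 76.0, 46.0, 18.0, 13.0, 0.0 m³/s.
ΣQ_DR = 307.0 m³/s.
With Δt = 6 h = 21600 s, V = ΣQ_DR · Δt = 307.0 × 21600 = 6.63 × 10^6 m³.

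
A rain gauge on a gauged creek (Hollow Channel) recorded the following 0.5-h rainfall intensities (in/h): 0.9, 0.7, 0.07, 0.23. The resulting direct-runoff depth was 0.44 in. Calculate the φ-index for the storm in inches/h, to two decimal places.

Only the 2 blocks with intensity above φ contribute runoff: 0.9, 0.7 in/h.
Σ(I−φ)·Δt = d  ⇒  (0.9+0.7 − 2φ)·0.5 = 0.44
φ = (1.600 − 0.44/0.5) / 2 = 0.36 in/h.

φ ≈ 0.36 in/h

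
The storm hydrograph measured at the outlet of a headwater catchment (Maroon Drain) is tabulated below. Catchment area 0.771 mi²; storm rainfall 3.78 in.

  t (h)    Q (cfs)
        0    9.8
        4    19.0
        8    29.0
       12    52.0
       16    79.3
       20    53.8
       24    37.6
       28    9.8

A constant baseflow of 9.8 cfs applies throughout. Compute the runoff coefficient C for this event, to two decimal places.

ΣQ_DR = 211.9 cfs; V = ΣQ_DR·Δt = 3.051 × 10^6 ft³.
Runoff depth d = V / A = 1.704 in.
C = d / P = 1.704 / 3.78 = 0.45.

C ≈ 0.45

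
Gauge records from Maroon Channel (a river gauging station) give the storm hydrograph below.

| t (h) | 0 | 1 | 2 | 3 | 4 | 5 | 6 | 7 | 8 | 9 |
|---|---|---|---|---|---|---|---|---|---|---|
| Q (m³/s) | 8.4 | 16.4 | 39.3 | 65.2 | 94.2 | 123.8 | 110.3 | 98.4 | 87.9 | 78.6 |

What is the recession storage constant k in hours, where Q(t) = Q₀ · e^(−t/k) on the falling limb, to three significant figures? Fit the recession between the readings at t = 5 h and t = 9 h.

k ≈ 8.80 h

On the falling limb, Q drops from 123.8 to 78.6 m³/s between t = 5 h and t = 9 h (Δt = 4 h).
k = −Δt / ln(Q₂/Q₁) = −4 / ln(78.6/123.8) = 8.80 h.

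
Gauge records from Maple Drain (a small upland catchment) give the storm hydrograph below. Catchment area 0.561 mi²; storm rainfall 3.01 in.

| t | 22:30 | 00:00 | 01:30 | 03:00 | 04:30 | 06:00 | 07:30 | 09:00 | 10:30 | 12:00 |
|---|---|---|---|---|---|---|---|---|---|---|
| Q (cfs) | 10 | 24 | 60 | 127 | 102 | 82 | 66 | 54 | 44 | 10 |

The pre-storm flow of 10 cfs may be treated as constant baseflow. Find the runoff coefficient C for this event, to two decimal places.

ΣQ_DR = 479.0 cfs; V = ΣQ_DR·Δt = 2.587 × 10^6 ft³.
Runoff depth d = V / A = 1.985 in.
C = d / P = 1.985 / 3.01 = 0.66.

C ≈ 0.66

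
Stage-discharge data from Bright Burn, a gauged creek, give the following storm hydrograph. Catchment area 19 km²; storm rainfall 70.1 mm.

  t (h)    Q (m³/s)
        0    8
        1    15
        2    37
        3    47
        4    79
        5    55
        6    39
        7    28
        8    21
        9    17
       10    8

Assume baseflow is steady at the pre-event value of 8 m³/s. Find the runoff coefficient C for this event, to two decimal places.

ΣQ_DR = 266.0 m³/s; V = ΣQ_DR·Δt = 9.576 × 10^5 m³.
Runoff depth d = V / A = 50.40 mm.
C = d / P = 50.40 / 70.1 = 0.72.

C ≈ 0.72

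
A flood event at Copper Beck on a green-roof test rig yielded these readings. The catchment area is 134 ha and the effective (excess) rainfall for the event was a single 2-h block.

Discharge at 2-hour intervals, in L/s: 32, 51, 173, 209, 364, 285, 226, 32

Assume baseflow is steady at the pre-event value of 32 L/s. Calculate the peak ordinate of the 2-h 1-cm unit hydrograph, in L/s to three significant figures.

Direct runoff: 0.0, 19.0, 141.0, 177.0, 332.0, 253.0, 194.0, 0.0 L/s; ΣQ_DR = 1116 L/s, peak = 332.0 L/s.
Runoff depth d = ΣQ_DR·Δt / A = 1116 × 7200 / (134 ha) = 5.996 mm.
The 1-cm UH is the DRH scaled by (10 mm)/d, so U_p = 332.0 × 10/5.996 = 554 L/s.

U_p ≈ 554 L/s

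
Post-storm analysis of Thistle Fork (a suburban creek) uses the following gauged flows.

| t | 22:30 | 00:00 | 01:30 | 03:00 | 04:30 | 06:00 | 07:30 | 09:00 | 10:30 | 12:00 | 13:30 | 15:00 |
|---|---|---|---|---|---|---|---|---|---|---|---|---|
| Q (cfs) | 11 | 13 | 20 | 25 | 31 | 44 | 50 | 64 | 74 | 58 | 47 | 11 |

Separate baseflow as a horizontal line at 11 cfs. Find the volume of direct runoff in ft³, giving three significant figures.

Direct-runoff ordinates (Q − Q_b): 0.0, 2.0, 9.0, 14.0, 20.0, 33.0, 39.0, 53.0, 63.0, 47.0, 36.0, 0.0 cfs.
ΣQ_DR = 316.0 cfs.
With Δt = 1.5 h = 5400 s, V = ΣQ_DR · Δt = 316.0 × 5400 = 1.71 × 10^6 ft³.

V ≈ 1.71 × 10^6 ft³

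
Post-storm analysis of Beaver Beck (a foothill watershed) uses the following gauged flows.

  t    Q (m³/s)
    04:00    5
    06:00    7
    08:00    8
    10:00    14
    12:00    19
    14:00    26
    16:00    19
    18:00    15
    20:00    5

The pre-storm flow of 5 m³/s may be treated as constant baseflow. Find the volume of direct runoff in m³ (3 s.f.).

V ≈ 5.26 × 10^5 m³

Direct-runoff ordinates (Q − Q_b): 0.0, 2.0, 3.0, 9.0, 14.0, 21.0, 14.0, 10.0, 0.0 m³/s.
ΣQ_DR = 73.00 m³/s.
With Δt = 2 h = 7200 s, V = ΣQ_DR · Δt = 73.00 × 7200 = 5.26 × 10^5 m³.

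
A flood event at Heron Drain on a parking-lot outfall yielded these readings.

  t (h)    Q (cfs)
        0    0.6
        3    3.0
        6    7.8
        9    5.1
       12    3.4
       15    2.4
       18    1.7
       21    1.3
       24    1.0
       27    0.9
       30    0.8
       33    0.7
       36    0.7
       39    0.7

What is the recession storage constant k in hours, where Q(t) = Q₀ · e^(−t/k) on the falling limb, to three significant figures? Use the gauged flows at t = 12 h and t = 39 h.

On the falling limb, Q drops from 3.4 to 0.7 cfs between t = 12 h and t = 39 h (Δt = 27 h).
k = −Δt / ln(Q₂/Q₁) = −27 / ln(0.7/3.4) = 17.1 h.

k ≈ 17.1 h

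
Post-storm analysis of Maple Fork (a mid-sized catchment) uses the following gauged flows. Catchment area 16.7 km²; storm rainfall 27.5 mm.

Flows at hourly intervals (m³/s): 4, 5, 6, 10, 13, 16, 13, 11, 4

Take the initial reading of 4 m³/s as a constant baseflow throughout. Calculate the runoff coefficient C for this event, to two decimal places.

C ≈ 0.36

ΣQ_DR = 46.00 m³/s; V = ΣQ_DR·Δt = 1.656 × 10^5 m³.
Runoff depth d = V / A = 9.916 mm.
C = d / P = 9.916 / 27.5 = 0.36.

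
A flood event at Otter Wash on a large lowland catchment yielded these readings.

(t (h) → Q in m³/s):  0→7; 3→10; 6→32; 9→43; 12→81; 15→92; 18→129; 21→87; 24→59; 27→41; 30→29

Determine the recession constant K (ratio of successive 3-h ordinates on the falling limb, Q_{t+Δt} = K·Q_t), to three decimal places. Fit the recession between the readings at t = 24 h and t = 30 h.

Using the recession-limb readings at t = 24 h and t = 30 h: Q falls from 59 to 29 m³/s over 2 intervals.
K = (Q₂/Q₁)^(1/2) = (29/59)^(1/2) = 0.701.

K ≈ 0.701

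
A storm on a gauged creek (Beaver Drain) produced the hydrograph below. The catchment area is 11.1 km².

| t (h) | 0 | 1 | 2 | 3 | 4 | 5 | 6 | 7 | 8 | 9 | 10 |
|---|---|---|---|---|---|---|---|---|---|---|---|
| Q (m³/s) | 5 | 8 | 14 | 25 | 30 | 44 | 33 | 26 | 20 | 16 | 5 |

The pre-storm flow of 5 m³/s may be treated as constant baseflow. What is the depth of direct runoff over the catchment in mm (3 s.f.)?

Direct runoff: 0.0, 3.0, 9.0, 20.0, 25.0, 39.0, 28.0, 21.0, 15.0, 11.0, 0.0 m³/s; ΣQ_DR = 171.0 m³/s.
V = ΣQ_DR · Δt = 171.0 × 3600 s = 6.156 × 10^5 m³.
Over A = 11.1 km², depth = V / A = 55.5 mm.

d ≈ 55.5 mm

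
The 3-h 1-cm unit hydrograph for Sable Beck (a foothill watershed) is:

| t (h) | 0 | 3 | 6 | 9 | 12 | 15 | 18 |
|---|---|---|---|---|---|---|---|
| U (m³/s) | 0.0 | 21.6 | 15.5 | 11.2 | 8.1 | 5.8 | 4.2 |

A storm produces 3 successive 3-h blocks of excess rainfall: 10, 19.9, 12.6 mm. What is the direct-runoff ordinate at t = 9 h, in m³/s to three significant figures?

Q ≈ 69.3 m³/s

By discrete convolution, Q_j = Σ (P_i / 10 mm) · U_{j−i}.
At t = 9 h (j=3): Q = (10/10)·11.2 + (19.9/10)·15.5 + (12.6/10)·21.6 = 69.3 m³/s.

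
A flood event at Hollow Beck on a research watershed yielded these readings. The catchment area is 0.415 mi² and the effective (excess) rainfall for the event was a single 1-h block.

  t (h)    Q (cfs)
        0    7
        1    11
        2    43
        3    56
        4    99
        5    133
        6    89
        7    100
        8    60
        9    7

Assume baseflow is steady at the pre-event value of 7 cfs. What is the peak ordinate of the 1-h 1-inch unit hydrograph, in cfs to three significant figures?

Direct runoff: 0.0, 4.0, 36.0, 49.0, 92.0, 126.0, 82.0, 93.0, 53.0, 0.0 cfs; ΣQ_DR = 535.0 cfs, peak = 126.0 cfs.
Runoff depth d = ΣQ_DR·Δt / A = 535.0 × 3600 / (0.415 mi²) = 1.998 in.
The 1-inch UH is the DRH scaled by (1 in)/d, so U_p = 126.0 × 1/1.998 = 63.1 cfs.

U_p ≈ 63.1 cfs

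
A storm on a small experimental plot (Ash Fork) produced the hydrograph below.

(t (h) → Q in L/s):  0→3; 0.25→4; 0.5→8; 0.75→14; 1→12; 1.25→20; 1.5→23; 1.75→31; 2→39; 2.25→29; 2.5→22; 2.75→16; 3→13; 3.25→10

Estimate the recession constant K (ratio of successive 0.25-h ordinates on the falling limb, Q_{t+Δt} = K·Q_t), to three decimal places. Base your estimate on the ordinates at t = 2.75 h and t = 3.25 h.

Using the recession-limb readings at t = 2.75 h and t = 3.25 h: Q falls from 16 to 10 L/s over 2 intervals.
K = (Q₂/Q₁)^(1/2) = (10/16)^(1/2) = 0.791.

K ≈ 0.791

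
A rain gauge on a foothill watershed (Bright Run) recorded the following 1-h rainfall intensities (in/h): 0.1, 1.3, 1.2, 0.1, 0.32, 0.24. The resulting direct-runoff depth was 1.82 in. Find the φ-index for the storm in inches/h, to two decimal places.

φ ≈ 0.34 in/h

Only the 2 blocks with intensity above φ contribute runoff: 1.3, 1.2 in/h.
Σ(I−φ)·Δt = d  ⇒  (1.3+1.2 − 2φ)·1 = 1.82
φ = (2.500 − 1.82/1) / 2 = 0.34 in/h.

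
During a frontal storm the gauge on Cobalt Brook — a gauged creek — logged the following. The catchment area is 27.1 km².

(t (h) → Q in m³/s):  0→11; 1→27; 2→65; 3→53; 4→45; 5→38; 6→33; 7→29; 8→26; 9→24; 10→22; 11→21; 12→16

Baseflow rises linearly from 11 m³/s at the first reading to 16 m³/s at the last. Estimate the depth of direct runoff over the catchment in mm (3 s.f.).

Direct runoff: 0.00, 15.58, 53.17, 40.75, 32.33, 24.92, 19.50, 15.08, 11.67, 9.25, 6.83, 5.42, 0.00 m³/s; ΣQ_DR = 234.5 m³/s.
V = ΣQ_DR · Δt = 234.5 × 3600 s = 8.442 × 10^5 m³.
Over A = 27.1 km², depth = V / A = 31.2 mm.

d ≈ 31.2 mm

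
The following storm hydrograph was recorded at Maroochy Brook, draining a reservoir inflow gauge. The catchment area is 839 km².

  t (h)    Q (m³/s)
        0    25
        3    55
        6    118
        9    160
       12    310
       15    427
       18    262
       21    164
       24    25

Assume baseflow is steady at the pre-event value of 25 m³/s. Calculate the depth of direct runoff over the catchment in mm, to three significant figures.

d ≈ 17.0 mm

Direct runoff: 0.0, 30.0, 93.0, 135.0, 285.0, 402.0, 237.0, 139.0, 0.0 m³/s; ΣQ_DR = 1321 m³/s.
V = ΣQ_DR · Δt = 1321 × 10800 s = 1.427 × 10^7 m³.
Over A = 839 km², depth = V / A = 17.0 mm.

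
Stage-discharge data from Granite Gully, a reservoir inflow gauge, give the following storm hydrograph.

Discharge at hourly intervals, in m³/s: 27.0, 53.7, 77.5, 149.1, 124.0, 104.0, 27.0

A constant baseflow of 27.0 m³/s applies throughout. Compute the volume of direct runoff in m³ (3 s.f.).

Direct-runoff ordinates (Q − Q_b): 0.0, 26.7, 50.5, 122.1, 97.0, 77.0, 0.0 m³/s.
ΣQ_DR = 373.3 m³/s.
With Δt = 1 h = 3600 s, V = ΣQ_DR · Δt = 373.3 × 3600 = 1.34 × 10^6 m³.

V ≈ 1.34 × 10^6 m³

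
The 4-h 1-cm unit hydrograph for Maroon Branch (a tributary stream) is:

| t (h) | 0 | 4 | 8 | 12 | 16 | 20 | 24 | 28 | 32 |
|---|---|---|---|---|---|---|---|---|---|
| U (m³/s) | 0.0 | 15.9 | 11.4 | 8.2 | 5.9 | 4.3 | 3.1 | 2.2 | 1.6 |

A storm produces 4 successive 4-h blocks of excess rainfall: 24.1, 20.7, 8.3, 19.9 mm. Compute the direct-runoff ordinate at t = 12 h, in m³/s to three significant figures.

By discrete convolution, Q_j = Σ (P_i / 10 mm) · U_{j−i}.
At t = 12 h (j=3): Q = (24.1/10)·8.2 + (20.7/10)·11.4 + (8.3/10)·15.9 + (19.9/10)·0.0 = 56.6 m³/s.

Q ≈ 56.6 m³/s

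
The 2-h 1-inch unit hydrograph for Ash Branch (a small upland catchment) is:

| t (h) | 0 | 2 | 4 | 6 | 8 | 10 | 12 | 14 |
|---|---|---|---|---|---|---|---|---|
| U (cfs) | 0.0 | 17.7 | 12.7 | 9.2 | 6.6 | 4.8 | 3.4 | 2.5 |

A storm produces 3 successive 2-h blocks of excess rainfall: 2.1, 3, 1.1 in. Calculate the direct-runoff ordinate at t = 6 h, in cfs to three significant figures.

By discrete convolution, Q_j = Σ (P_i / 1 in) · U_{j−i}.
At t = 6 h (j=3): Q = (2.1/1)·9.2 + (3/1)·12.7 + (1.1/1)·17.7 = 76.9 cfs.

Q ≈ 76.9 cfs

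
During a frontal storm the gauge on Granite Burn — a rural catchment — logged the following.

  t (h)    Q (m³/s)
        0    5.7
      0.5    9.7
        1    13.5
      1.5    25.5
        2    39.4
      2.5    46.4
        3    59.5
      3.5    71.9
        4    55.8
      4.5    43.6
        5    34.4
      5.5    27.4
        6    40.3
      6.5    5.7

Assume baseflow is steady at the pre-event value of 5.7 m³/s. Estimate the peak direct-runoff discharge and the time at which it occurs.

Q_p = 66.2 m³/s at t = 3.5 h

Subtracting baseflow gives direct-runoff ordinates: 0.0, 4.0, 7.8, 19.8, 33.7, 40.7, 53.8, 66.2, 50.1, 37.9, 28.7, 21.7, 34.6, 0.0 m³/s.
The maximum is 66.2 m³/s, occurring at the reading for t = 3.5 h.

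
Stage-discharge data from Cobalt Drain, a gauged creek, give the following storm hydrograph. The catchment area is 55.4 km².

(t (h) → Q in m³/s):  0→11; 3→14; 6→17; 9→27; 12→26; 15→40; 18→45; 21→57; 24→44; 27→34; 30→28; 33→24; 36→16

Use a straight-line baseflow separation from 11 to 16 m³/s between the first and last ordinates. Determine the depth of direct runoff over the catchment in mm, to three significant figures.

d ≈ 40.5 mm

Direct runoff: 0.00, 2.58, 5.17, 14.75, 13.33, 26.92, 31.50, 43.08, 29.67, 19.25, 12.83, 8.42, 0.00 m³/s; ΣQ_DR = 207.5 m³/s.
V = ΣQ_DR · Δt = 207.5 × 10800 s = 2.241 × 10^6 m³.
Over A = 55.4 km², depth = V / A = 40.5 mm.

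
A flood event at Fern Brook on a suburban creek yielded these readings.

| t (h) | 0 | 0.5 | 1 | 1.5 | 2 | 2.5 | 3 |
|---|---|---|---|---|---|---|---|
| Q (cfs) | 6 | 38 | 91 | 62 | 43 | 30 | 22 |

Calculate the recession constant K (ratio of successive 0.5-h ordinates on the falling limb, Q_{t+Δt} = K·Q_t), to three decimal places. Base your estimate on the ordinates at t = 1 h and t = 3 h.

Using the recession-limb readings at t = 1 h and t = 3 h: Q falls from 91 to 22 cfs over 4 intervals.
K = (Q₂/Q₁)^(1/4) = (22/91)^(1/4) = 0.701.

K ≈ 0.701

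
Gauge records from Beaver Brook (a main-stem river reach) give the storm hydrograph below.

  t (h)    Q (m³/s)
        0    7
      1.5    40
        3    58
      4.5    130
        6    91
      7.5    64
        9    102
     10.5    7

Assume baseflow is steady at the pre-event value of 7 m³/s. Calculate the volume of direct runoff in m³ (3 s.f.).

Direct-runoff ordinates (Q − Q_b): 0.0, 33.0, 51.0, 123.0, 84.0, 57.0, 95.0, 0.0 m³/s.
ΣQ_DR = 443.0 m³/s.
With Δt = 1.5 h = 5400 s, V = ΣQ_DR · Δt = 443.0 × 5400 = 2.39 × 10^6 m³.

V ≈ 2.39 × 10^6 m³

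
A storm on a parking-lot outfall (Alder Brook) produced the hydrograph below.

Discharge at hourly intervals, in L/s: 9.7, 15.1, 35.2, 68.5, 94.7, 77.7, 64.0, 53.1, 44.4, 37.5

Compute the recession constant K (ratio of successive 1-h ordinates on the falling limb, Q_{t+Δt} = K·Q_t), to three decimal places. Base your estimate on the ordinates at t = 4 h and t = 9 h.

Using the recession-limb readings at t = 4 h and t = 9 h: Q falls from 94.7 to 37.5 L/s over 5 intervals.
K = (Q₂/Q₁)^(1/5) = (37.5/94.7)^(1/5) = 0.831.

K ≈ 0.831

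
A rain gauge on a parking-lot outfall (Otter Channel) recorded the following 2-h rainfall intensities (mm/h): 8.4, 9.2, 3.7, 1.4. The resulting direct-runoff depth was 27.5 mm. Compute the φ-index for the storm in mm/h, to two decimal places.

φ ≈ 2.52 mm/h

Only the 3 blocks with intensity above φ contribute runoff: 8.4, 9.2, 3.7 mm/h.
Σ(I−φ)·Δt = d  ⇒  (8.4+9.2+3.7 − 3φ)·2 = 27.5
φ = (21.30 − 27.5/2) / 3 = 2.52 mm/h.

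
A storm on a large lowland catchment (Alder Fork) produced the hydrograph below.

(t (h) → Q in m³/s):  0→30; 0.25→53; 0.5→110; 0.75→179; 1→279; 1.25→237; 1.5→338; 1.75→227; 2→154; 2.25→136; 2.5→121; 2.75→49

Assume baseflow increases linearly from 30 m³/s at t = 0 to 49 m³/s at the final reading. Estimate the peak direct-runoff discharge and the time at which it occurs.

Q_p = 297.64 m³/s at t = 1.5 h

Subtracting baseflow gives direct-runoff ordinates: 0.00, 21.27, 76.55, 143.82, 242.09, 198.36, 297.64, 184.91, 110.18, 90.45, 73.73, 0.00 m³/s.
The maximum is 297.64 m³/s, occurring at the reading for t = 1.5 h.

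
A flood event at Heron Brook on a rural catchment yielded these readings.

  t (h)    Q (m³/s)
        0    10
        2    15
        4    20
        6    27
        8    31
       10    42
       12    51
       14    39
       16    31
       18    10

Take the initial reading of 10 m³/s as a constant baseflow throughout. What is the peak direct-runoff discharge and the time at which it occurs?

Q_p = 41.0 m³/s at t = 12 h

Subtracting baseflow gives direct-runoff ordinates: 0.0, 5.0, 10.0, 17.0, 21.0, 32.0, 41.0, 29.0, 21.0, 0.0 m³/s.
The maximum is 41.0 m³/s, occurring at the reading for t = 12 h.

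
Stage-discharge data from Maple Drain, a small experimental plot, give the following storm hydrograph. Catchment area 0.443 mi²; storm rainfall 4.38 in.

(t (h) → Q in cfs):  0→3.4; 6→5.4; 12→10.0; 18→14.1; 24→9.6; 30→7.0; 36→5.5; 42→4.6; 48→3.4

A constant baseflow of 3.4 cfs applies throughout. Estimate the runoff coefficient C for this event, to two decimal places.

C ≈ 0.16

ΣQ_DR = 32.40 cfs; V = ΣQ_DR·Δt = 6.998 × 10^5 ft³.
Runoff depth d = V / A = 0.6800 in.
C = d / P = 0.6800 / 4.38 = 0.16.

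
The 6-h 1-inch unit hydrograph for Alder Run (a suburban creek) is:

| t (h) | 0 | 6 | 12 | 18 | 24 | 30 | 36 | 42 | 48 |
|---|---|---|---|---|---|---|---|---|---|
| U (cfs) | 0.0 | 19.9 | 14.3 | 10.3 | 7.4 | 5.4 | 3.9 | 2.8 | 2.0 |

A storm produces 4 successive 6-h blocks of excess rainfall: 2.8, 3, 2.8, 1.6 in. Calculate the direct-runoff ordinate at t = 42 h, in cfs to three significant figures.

By discrete convolution, Q_j = Σ (P_i / 1 in) · U_{j−i}.
At t = 42 h (j=7): Q = (2.8/1)·2.8 + (3/1)·3.9 + (2.8/1)·5.4 + (1.6/1)·7.4 = 46.5 cfs.

Q ≈ 46.5 cfs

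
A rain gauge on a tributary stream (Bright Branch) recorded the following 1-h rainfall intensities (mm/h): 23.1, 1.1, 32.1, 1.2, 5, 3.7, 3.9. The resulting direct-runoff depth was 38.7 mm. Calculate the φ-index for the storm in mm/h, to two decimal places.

Only the 2 blocks with intensity above φ contribute runoff: 23.1, 32.1 mm/h.
Σ(I−φ)·Δt = d  ⇒  (23.1+32.1 − 2φ)·1 = 38.7
φ = (55.20 − 38.7/1) / 2 = 8.25 mm/h.

φ ≈ 8.25 mm/h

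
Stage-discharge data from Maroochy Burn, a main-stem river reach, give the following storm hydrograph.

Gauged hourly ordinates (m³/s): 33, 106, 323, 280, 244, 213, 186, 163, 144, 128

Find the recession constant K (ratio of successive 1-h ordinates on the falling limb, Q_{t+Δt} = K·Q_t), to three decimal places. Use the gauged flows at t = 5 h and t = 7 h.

Using the recession-limb readings at t = 5 h and t = 7 h: Q falls from 213 to 163 m³/s over 2 intervals.
K = (Q₂/Q₁)^(1/2) = (163/213)^(1/2) = 0.875.

K ≈ 0.875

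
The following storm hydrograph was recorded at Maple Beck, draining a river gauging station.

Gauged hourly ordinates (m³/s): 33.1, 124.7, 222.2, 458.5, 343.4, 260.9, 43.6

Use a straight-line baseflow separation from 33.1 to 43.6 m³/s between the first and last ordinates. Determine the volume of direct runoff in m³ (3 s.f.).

Direct-runoff ordinates (Q − Q_b): 0.00, 89.85, 185.60, 420.15, 303.30, 219.05, 0.00 m³/s.
ΣQ_DR = 1218 m³/s.
With Δt = 1 h = 3600 s, V = ΣQ_DR · Δt = 1218 × 3600 = 4.38 × 10^6 m³.

V ≈ 4.38 × 10^6 m³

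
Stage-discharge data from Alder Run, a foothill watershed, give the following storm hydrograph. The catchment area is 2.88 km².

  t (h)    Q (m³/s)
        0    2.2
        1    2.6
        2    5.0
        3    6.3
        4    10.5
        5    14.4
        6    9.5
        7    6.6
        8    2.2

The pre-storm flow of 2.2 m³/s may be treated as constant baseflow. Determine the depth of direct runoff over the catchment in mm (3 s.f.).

d ≈ 49.4 mm

Direct runoff: 0.0, 0.4, 2.8, 4.1, 8.3, 12.2, 7.3, 4.4, 0.0 m³/s; ΣQ_DR = 39.50 m³/s.
V = ΣQ_DR · Δt = 39.50 × 3600 s = 1.422 × 10^5 m³.
Over A = 2.88 km², depth = V / A = 49.4 mm.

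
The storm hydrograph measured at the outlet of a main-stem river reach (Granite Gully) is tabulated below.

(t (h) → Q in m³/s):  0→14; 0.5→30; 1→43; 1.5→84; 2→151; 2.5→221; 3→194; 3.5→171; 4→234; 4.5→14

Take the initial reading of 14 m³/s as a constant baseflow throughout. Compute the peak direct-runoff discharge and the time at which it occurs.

Q_p = 220.0 m³/s at t = 4 h

Subtracting baseflow gives direct-runoff ordinates: 0.0, 16.0, 29.0, 70.0, 137.0, 207.0, 180.0, 157.0, 220.0, 0.0 m³/s.
The maximum is 220.0 m³/s, occurring at the reading for t = 4 h.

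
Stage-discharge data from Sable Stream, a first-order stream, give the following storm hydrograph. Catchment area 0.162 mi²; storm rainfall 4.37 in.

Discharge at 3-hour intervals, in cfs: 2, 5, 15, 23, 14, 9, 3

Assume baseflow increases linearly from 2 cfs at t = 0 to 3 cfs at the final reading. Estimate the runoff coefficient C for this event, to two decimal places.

ΣQ_DR = 53.50 cfs; V = ΣQ_DR·Δt = 5.778 × 10^5 ft³.
Runoff depth d = V / A = 1.535 in.
C = d / P = 1.535 / 4.37 = 0.35.

C ≈ 0.35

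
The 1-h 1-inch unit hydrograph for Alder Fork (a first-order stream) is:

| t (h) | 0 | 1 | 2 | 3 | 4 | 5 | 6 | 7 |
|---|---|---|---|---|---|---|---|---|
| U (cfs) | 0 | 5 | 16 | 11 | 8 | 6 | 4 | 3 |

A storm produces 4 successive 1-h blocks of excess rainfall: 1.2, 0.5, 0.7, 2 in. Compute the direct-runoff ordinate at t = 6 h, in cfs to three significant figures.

Q ≈ 35.4 cfs

By discrete convolution, Q_j = Σ (P_i / 1 in) · U_{j−i}.
At t = 6 h (j=6): Q = (1.2/1)·4 + (0.5/1)·6 + (0.7/1)·8 + (2/1)·11 = 35.4 cfs.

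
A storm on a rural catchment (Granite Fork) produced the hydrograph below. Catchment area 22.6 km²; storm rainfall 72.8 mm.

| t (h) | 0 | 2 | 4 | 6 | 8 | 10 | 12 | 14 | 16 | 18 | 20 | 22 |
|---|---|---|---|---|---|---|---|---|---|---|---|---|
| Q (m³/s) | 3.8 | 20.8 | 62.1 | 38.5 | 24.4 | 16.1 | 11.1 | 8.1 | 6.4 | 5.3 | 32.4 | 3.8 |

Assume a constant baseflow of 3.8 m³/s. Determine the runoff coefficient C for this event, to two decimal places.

C ≈ 0.82

ΣQ_DR = 187.2 m³/s; V = ΣQ_DR·Δt = 1.348 × 10^6 m³.
Runoff depth d = V / A = 59.64 mm.
C = d / P = 59.64 / 72.8 = 0.82.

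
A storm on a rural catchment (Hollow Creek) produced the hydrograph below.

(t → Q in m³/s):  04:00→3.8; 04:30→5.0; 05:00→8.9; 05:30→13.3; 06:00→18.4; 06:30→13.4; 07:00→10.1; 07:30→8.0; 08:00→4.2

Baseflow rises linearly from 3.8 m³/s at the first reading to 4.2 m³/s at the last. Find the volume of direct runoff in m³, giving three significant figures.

Direct-runoff ordinates (Q − Q_b): 0.00, 1.15, 5.00, 9.35, 14.40, 9.35, 6.00, 3.85, 0.00 m³/s.
ΣQ_DR = 49.10 m³/s.
With Δt = 0.5 h = 1800 s, V = ΣQ_DR · Δt = 49.10 × 1800 = 88400 m³.

V ≈ 88400 m³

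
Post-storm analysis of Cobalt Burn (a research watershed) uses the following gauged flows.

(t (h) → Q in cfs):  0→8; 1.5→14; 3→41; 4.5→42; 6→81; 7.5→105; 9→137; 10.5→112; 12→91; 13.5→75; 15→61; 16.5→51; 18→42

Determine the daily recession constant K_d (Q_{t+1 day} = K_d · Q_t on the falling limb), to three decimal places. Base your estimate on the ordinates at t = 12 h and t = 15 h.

Between t = 12 h and t = 15 h the flow falls from 91 to 61 cfs over 2×1.5 h = 3 h.
Per-interval ratio K = (61/91)^(1/2) = 0.8187; K_d = K^(24/1.5) = 0.041.

K_d ≈ 0.041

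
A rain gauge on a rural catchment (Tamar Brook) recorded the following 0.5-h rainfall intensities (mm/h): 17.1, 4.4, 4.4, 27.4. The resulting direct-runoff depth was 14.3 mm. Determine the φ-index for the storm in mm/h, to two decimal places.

φ ≈ 7.95 mm/h

Only the 2 blocks with intensity above φ contribute runoff: 17.1, 27.4 mm/h.
Σ(I−φ)·Δt = d  ⇒  (17.1+27.4 − 2φ)·0.5 = 14.3
φ = (44.50 − 14.3/0.5) / 2 = 7.95 mm/h.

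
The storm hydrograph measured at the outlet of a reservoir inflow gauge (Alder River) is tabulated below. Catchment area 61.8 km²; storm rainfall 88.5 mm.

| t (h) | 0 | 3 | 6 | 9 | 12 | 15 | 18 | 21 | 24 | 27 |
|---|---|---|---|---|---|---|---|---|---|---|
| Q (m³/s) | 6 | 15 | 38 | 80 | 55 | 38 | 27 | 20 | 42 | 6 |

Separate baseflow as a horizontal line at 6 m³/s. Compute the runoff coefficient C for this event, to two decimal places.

C ≈ 0.53

ΣQ_DR = 267.0 m³/s; V = ΣQ_DR·Δt = 2.884 × 10^6 m³.
Runoff depth d = V / A = 46.66 mm.
C = d / P = 46.66 / 88.5 = 0.53.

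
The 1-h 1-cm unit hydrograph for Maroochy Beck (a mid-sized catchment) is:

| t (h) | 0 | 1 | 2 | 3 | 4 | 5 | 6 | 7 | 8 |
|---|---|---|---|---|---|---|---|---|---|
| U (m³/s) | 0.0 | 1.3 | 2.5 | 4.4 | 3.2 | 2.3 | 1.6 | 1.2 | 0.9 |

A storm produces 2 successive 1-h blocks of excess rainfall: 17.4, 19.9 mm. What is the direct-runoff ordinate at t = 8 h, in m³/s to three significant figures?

By discrete convolution, Q_j = Σ (P_i / 10 mm) · U_{j−i}.
At t = 8 h (j=8): Q = (17.4/10)·0.9 + (19.9/10)·1.2 = 3.95 m³/s.

Q ≈ 3.95 m³/s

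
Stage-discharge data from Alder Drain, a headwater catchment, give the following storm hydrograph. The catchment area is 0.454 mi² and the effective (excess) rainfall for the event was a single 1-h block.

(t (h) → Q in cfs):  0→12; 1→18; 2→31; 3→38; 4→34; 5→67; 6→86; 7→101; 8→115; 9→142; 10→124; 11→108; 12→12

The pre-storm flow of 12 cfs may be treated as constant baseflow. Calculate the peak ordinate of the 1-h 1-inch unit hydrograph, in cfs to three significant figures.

Direct runoff: 0.0, 6.0, 19.0, 26.0, 22.0, 55.0, 74.0, 89.0, 103.0, 130.0, 112.0, 96.0, 0.0 cfs; ΣQ_DR = 732.0 cfs, peak = 130.0 cfs.
Runoff depth d = ΣQ_DR·Δt / A = 732.0 × 3600 / (0.454 mi²) = 2.498 in.
The 1-inch UH is the DRH scaled by (1 in)/d, so U_p = 130.0 × 1/2.498 = 52.0 cfs.

U_p ≈ 52.0 cfs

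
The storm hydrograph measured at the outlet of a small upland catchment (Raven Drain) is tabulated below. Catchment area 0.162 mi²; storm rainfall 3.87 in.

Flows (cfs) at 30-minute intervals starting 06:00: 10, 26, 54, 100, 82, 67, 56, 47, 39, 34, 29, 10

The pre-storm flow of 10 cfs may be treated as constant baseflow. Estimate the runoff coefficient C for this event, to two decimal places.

C ≈ 0.54

ΣQ_DR = 434.0 cfs; V = ΣQ_DR·Δt = 7.812 × 10^5 ft³.
Runoff depth d = V / A = 2.076 in.
C = d / P = 2.076 / 3.87 = 0.54.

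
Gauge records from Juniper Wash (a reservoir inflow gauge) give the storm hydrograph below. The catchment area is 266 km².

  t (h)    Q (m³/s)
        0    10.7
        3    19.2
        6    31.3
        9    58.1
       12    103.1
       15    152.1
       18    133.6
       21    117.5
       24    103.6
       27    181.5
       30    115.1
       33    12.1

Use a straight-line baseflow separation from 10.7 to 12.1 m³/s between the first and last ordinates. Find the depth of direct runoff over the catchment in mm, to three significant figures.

Direct runoff: 0.00, 8.37, 20.35, 47.02, 91.89, 140.76, 122.14, 105.91, 91.88, 169.65, 103.13, 0.00 m³/s; ΣQ_DR = 901.1 m³/s.
V = ΣQ_DR · Δt = 901.1 × 10800 s = 9.732 × 10^6 m³.
Over A = 266 km², depth = V / A = 36.6 mm.

d ≈ 36.6 mm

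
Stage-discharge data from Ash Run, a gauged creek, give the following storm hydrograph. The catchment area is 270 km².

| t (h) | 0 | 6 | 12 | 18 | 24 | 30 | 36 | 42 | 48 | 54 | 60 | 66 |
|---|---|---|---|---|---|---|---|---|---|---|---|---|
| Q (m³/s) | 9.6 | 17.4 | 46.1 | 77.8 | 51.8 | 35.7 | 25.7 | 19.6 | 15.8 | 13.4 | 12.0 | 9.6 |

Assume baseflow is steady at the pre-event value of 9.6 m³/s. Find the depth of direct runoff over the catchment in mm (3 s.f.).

Direct runoff: 0.0, 7.8, 36.5, 68.2, 42.2, 26.1, 16.1, 10.0, 6.2, 3.8, 2.4, 0.0 m³/s; ΣQ_DR = 219.3 m³/s.
V = ΣQ_DR · Δt = 219.3 × 21600 s = 4.737 × 10^6 m³.
Over A = 270 km², depth = V / A = 17.5 mm.

d ≈ 17.5 mm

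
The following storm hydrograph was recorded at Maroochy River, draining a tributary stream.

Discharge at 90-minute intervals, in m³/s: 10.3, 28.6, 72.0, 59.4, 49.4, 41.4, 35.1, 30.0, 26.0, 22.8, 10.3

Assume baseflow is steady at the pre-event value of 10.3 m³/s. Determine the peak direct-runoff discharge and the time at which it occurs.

Q_p = 61.7 m³/s at t = 3 h

Subtracting baseflow gives direct-runoff ordinates: 0.0, 18.3, 61.7, 49.1, 39.1, 31.1, 24.8, 19.7, 15.7, 12.5, 0.0 m³/s.
The maximum is 61.7 m³/s, occurring at the reading for t = 3 h.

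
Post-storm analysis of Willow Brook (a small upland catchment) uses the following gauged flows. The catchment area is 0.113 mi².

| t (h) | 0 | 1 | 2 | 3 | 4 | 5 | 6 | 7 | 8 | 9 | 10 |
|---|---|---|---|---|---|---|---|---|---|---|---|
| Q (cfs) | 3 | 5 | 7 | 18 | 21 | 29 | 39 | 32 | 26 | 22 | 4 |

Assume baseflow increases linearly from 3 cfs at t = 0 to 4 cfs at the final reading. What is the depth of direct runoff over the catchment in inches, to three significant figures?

d ≈ 2.30 in

Direct runoff: 0.00, 1.90, 3.80, 14.70, 17.60, 25.50, 35.40, 28.30, 22.20, 18.10, 0.00 cfs; ΣQ_DR = 167.5 cfs.
V = ΣQ_DR · Δt = 167.5 × 3600 s = 6.030 × 10^5 ft³.
Over A = 0.113 mi², depth = V / A = 2.30 in.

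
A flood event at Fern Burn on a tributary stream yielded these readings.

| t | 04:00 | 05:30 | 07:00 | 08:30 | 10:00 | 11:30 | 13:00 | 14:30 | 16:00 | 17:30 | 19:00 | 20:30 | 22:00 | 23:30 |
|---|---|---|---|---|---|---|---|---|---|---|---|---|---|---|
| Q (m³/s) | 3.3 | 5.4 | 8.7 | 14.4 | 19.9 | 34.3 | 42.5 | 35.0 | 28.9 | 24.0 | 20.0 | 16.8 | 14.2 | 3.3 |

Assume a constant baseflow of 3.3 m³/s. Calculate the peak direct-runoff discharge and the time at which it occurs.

Subtracting baseflow gives direct-runoff ordinates: 0.0, 2.1, 5.4, 11.1, 16.6, 31.0, 39.2, 31.7, 25.6, 20.7, 16.7, 13.5, 10.9, 0.0 m³/s.
The maximum is 39.2 m³/s, occurring at the reading for t = 13:00.

Q_p = 39.2 m³/s at t = 13:00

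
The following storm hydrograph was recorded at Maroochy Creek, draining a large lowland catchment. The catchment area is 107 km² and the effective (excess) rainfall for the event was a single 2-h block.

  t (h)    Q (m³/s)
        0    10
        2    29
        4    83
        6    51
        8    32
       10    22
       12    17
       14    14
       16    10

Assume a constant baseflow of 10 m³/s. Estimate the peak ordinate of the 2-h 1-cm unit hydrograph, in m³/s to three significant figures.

U_p ≈ 60.9 m³/s

Direct runoff: 0.0, 19.0, 73.0, 41.0, 22.0, 12.0, 7.0, 4.0, 0.0 m³/s; ΣQ_DR = 178.0 m³/s, peak = 73.0 m³/s.
Runoff depth d = ΣQ_DR·Δt / A = 178.0 × 7200 / (107 km²) = 11.98 mm.
The 1-cm UH is the DRH scaled by (10 mm)/d, so U_p = 73.0 × 10/11.98 = 60.9 m³/s.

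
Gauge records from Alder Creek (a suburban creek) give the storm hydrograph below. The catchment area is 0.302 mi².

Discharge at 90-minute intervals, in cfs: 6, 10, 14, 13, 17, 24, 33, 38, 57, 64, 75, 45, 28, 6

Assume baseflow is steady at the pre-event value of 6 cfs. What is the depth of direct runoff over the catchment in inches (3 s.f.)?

d ≈ 2.66 in

Direct runoff: 0.0, 4.0, 8.0, 7.0, 11.0, 18.0, 27.0, 32.0, 51.0, 58.0, 69.0, 39.0, 22.0, 0.0 cfs; ΣQ_DR = 346.0 cfs.
V = ΣQ_DR · Δt = 346.0 × 5400 s = 1.868 × 10^6 ft³.
Over A = 0.302 mi², depth = V / A = 2.66 in.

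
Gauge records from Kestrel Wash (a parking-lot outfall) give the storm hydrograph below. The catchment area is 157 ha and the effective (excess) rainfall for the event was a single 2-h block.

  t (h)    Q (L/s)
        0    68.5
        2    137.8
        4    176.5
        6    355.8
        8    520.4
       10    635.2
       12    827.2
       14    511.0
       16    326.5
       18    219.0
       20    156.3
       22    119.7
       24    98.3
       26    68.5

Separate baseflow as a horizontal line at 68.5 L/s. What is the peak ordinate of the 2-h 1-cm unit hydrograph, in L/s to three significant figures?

U_p ≈ 507 L/s

Direct runoff: 0.0, 69.3, 108.0, 287.3, 451.9, 566.7, 758.7, 442.5, 258.0, 150.5, 87.8, 51.2, 29.8, 0.0 L/s; ΣQ_DR = 3262 L/s, peak = 758.7 L/s.
Runoff depth d = ΣQ_DR·Δt / A = 3262 × 7200 / (157 ha) = 14.96 mm.
The 1-cm UH is the DRH scaled by (10 mm)/d, so U_p = 758.7 × 10/14.96 = 507 L/s.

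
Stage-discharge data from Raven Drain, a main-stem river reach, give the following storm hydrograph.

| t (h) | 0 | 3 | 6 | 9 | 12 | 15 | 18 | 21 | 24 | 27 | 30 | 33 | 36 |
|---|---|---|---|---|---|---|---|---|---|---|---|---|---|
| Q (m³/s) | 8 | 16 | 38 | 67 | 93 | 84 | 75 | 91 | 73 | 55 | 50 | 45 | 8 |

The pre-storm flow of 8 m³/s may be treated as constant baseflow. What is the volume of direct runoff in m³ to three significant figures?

Direct-runoff ordinates (Q − Q_b): 0.0, 8.0, 30.0, 59.0, 85.0, 76.0, 67.0, 83.0, 65.0, 47.0, 42.0, 37.0, 0.0 m³/s.
ΣQ_DR = 599.0 m³/s.
With Δt = 3 h = 10800 s, V = ΣQ_DR · Δt = 599.0 × 10800 = 6.47 × 10^6 m³.

V ≈ 6.47 × 10^6 m³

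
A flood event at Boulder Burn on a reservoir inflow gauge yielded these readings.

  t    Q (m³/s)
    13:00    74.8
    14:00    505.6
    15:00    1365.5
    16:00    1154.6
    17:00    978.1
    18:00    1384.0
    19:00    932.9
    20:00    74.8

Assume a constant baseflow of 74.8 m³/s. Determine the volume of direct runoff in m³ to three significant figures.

V ≈ 2.11 × 10^7 m³

Direct-runoff ordinates (Q − Q_b): 0.0, 430.8, 1290.7, 1079.8, 903.3, 1309.2, 858.1, 0.0 m³/s.
ΣQ_DR = 5872 m³/s.
With Δt = 1 h = 3600 s, V = ΣQ_DR · Δt = 5872 × 3600 = 2.11 × 10^7 m³.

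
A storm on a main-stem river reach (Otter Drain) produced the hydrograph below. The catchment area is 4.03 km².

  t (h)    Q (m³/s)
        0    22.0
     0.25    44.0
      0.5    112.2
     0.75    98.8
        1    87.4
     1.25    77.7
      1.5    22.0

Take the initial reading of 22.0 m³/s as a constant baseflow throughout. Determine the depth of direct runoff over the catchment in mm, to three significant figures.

d ≈ 69.3 mm

Direct runoff: 0.0, 22.0, 90.2, 76.8, 65.4, 55.7, 0.0 m³/s; ΣQ_DR = 310.1 m³/s.
V = ΣQ_DR · Δt = 310.1 × 900 s = 2.791 × 10^5 m³.
Over A = 4.03 km², depth = V / A = 69.3 mm.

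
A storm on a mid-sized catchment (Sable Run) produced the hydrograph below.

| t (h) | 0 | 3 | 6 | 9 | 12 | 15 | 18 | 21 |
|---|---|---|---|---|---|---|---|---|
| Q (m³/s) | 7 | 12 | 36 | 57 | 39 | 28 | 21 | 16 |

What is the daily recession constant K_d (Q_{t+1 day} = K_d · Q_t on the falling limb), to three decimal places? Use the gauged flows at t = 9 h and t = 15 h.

Between t = 9 h and t = 15 h the flow falls from 57 to 28 m³/s over 2×3 h = 6 h.
Per-interval ratio K = (28/57)^(1/2) = 0.7009; K_d = K^(24/3) = 0.058.

K_d ≈ 0.058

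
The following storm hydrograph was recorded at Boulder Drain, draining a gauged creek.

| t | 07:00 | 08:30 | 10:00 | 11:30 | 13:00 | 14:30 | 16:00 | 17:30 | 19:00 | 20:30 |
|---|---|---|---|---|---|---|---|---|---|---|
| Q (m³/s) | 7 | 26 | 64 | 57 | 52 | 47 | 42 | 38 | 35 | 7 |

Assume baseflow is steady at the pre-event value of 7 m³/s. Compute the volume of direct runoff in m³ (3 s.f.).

Direct-runoff ordinates (Q − Q_b): 0.0, 19.0, 57.0, 50.0, 45.0, 40.0, 35.0, 31.0, 28.0, 0.0 m³/s.
ΣQ_DR = 305.0 m³/s.
With Δt = 1.5 h = 5400 s, V = ΣQ_DR · Δt = 305.0 × 5400 = 1.65 × 10^6 m³.

V ≈ 1.65 × 10^6 m³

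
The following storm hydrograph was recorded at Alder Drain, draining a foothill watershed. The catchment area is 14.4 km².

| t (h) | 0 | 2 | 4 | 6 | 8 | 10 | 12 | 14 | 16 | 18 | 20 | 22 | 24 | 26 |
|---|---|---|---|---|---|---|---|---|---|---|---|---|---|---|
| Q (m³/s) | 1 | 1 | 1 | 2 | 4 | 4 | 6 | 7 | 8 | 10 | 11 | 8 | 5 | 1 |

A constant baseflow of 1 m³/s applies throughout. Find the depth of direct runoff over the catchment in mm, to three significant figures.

d ≈ 27.5 mm

Direct runoff: 0.0, 0.0, 0.0, 1.0, 3.0, 3.0, 5.0, 6.0, 7.0, 9.0, 10.0, 7.0, 4.0, 0.0 m³/s; ΣQ_DR = 55.00 m³/s.
V = ΣQ_DR · Δt = 55.00 × 7200 s = 3.960 × 10^5 m³.
Over A = 14.4 km², depth = V / A = 27.5 mm.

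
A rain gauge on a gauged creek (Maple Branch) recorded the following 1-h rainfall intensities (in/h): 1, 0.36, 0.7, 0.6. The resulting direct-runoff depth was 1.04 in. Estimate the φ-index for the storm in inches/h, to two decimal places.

φ ≈ 0.42 in/h

Only the 3 blocks with intensity above φ contribute runoff: 1, 0.7, 0.6 in/h.
Σ(I−φ)·Δt = d  ⇒  (1+0.7+0.6 − 3φ)·1 = 1.04
φ = (2.300 − 1.04/1) / 3 = 0.42 in/h.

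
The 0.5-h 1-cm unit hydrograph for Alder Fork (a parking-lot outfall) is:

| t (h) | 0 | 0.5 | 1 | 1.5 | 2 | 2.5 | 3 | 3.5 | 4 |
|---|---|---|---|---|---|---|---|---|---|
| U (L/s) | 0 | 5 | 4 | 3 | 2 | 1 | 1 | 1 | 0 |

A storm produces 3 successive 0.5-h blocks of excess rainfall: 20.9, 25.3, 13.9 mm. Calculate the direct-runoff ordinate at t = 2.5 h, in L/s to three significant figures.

Q ≈ 11.3 L/s

By discrete convolution, Q_j = Σ (P_i / 10 mm) · U_{j−i}.
At t = 2.5 h (j=5): Q = (20.9/10)·1 + (25.3/10)·2 + (13.9/10)·3 = 11.3 L/s.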